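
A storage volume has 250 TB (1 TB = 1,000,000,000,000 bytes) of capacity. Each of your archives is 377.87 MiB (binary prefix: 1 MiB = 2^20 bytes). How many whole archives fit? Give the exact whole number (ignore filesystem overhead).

Capacity: 250 TB = 250,000,000,000,000 bytes
Per item: 377.87 MiB = 396,225,413.12 bytes
⌊250,000,000,000,000 / 396,225,413.12⌋ = 630,953

630,953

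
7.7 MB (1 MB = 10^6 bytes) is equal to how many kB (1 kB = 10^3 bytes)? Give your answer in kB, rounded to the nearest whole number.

7,700 kB

7.7 MB × 1,000,000 bytes/MB = 7,700,000 bytes
1 kB = 10^3 bytes = 1,000 bytes
7,700,000 / 1,000 = 7,700 kB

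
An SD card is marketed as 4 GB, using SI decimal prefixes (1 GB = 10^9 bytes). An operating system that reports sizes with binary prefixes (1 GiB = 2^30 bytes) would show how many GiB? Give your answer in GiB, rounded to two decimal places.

4 GB × 1,000,000,000 bytes/GB = 4,000,000,000 bytes
1 GiB = 1,073,741,824 bytes
4,000,000,000 / 1,073,741,824 = 3.73 GiB

3.73 GiB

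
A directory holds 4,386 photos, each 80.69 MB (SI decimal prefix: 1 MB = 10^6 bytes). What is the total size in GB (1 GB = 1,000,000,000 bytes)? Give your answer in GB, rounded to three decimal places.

353.906 GB

Total = 4,386 × 80.69 MB = 353906.34 MB
= 353906.34 × 1,000,000 bytes = 353,906,340,000 bytes
1 GB = 1,000,000,000 bytes
353,906,340,000 / 1,000,000,000 = 353.906 GB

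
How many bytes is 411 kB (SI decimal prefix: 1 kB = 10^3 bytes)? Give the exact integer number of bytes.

411,000 bytes

411 × 1,000 = 411,000 bytes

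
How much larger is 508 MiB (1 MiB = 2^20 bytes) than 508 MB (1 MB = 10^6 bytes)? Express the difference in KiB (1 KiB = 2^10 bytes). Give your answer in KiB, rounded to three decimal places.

508 MiB = 508 × 1,048,576 = 532,676,608 bytes
508 MB = 508 × 1,000,000 = 508,000,000 bytes
difference = 24,676,608 bytes
24,676,608 / 1,024 = 24,098.250 KiB

24,098.250 KiB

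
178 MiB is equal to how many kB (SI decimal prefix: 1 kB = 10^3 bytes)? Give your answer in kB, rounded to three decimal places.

186,646.528 kB

178 MiB × 1,048,576 bytes/MiB = 186,646,528 bytes
1 kB = 10^3 bytes = 1,000 bytes
186,646,528 / 1,000 = 186,646.528 kB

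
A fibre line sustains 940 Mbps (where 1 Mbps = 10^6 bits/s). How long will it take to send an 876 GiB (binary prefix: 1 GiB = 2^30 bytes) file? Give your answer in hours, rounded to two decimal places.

876 GiB = 940,597,837,824 bytes = 7,524,782,702,592 bits
940 Mbps = 940,000,000 bits/s
time = 7,524,782,702,592 / 940,000,000 = 8,005.0880 s
8,005.0880 s / 3600 = 2.22 hours

2.22 hours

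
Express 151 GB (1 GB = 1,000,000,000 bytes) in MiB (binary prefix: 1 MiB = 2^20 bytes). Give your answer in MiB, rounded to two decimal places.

151 GB = 151 × 10^9 bytes = 151,000,000,000 bytes
1 MiB = 1,048,576 bytes
151,000,000,000 / 1,048,576 = 144,004.82 MiB

144,004.82 MiB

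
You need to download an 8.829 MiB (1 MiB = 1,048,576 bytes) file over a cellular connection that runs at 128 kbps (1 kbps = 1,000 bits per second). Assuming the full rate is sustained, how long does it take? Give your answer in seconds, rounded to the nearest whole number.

8.829 MiB = 9,257,877.504 bytes = 74,063,020.032 bits
128 kbps = 128,000 bits/s
time = 74,063,020.032 / 128,000 = 579 s

579 seconds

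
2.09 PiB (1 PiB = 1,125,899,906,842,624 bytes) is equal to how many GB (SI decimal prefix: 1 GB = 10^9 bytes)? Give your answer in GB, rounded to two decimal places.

2,353,130.81 GB

2.09 PiB = 2.09 × 2^50 bytes = 2,353,130,805,301,084.16 bytes
1 GB = 1,000,000,000 bytes
2,353,130,805,301,084.16 / 1,000,000,000 = 2,353,130.81 GB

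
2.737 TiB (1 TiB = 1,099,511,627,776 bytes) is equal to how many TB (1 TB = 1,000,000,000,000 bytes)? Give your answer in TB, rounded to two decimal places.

3.01 TB

2.737 TiB × 1,099,511,627,776 bytes/TiB = 3,009,363,325,222.912 bytes
1 TB = 1,000,000,000,000 bytes
3,009,363,325,222.912 / 1,000,000,000,000 = 3.01 TB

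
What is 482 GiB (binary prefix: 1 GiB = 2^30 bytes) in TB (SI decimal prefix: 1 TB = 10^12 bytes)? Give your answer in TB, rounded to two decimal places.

482 GiB × 1,073,741,824 bytes/GiB = 517,543,559,168 bytes
1 TB = 10^12 bytes = 1,000,000,000,000 bytes
517,543,559,168 / 1,000,000,000,000 = 0.52 TB

0.52 TB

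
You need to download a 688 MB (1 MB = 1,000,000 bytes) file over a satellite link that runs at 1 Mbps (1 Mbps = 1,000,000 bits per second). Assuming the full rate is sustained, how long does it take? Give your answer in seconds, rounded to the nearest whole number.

5,504 seconds

688 MB = 688,000,000 bytes = 5,504,000,000 bits
1 Mbps = 1,000,000 bits/s
time = 5,504,000,000 / 1,000,000 = 5,504 s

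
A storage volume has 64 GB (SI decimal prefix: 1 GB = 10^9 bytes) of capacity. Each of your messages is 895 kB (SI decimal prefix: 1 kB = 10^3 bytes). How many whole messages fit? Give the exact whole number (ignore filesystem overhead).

Capacity: 64 GB = 64,000,000,000 bytes
Per item: 895 kB = 895,000 bytes
⌊64,000,000,000 / 895,000⌋ = 71,508

71,508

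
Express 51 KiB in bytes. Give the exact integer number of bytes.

52,224 bytes

51 × 1,024 = 52,224 bytes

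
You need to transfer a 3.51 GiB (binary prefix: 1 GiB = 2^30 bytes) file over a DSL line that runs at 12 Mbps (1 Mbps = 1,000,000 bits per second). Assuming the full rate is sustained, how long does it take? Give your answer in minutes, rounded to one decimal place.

41.9 minutes

3.51 GiB = 3,768,833,802.24 bytes = 30,150,670,417.92 bits
12 Mbps = 12,000,000 bits/s
time = 30,150,670,417.92 / 12,000,000 = 2,512.56 s
2,512.56 s / 60 = 41.9 minutes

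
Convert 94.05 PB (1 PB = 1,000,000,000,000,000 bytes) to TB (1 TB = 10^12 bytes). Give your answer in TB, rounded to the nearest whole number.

94,050 TB

94.05 PB = 94.05 × 10^15 bytes = 94,050,000,000,000,000 bytes
1 TB = 10^12 bytes = 1,000,000,000,000 bytes
94,050,000,000,000,000 / 1,000,000,000,000 = 94,050 TB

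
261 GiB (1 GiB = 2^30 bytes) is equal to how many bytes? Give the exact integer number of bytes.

280,246,616,064 bytes

261 × 1,073,741,824 = 280,246,616,064 bytes  (1 GiB = 2^30 bytes)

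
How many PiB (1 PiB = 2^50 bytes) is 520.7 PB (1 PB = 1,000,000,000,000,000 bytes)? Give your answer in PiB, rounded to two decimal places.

520.7 PB = 520.7 × 10^15 bytes = 520,700,000,000,000,000 bytes
1 PiB = 1,125,899,906,842,624 bytes
520,700,000,000,000,000 / 1,125,899,906,842,624 = 462.47 PiB

462.47 PiB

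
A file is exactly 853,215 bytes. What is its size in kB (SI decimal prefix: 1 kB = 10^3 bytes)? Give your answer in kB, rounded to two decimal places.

853,215 bytes given.
1 kB = 1,000 bytes
853,215 / 1,000 = 853.22 kB

853.22 kB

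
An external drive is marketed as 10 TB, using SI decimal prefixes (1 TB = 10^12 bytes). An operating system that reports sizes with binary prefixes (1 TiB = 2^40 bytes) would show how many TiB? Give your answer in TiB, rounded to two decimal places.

9.09 TiB

10 TB = 10 × 10^12 bytes = 10,000,000,000,000 bytes
1 TiB = 1,099,511,627,776 bytes
10,000,000,000,000 / 1,099,511,627,776 = 9.09 TiB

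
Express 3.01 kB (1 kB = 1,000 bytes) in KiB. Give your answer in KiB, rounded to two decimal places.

3.01 kB × 1,000 bytes/kB = 3,010 bytes
1 KiB = 2^10 bytes = 1,024 bytes
3,010 / 1,024 = 2.94 KiB

2.94 KiB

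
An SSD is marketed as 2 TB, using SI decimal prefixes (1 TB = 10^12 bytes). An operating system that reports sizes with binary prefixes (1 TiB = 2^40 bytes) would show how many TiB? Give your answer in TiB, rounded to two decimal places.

2 TB = 2 × 10^12 bytes = 2,000,000,000,000 bytes
1 TiB = 1,099,511,627,776 bytes
2,000,000,000,000 / 1,099,511,627,776 = 1.82 TiB

1.82 TiB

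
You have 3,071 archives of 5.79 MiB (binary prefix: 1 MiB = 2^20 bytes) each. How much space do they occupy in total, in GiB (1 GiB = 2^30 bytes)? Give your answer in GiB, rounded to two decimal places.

17.36 GiB

Total = 3,071 × 5.79 MiB = 17781.09 MiB
= 17781.09 × 1,048,576 bytes = 18,644,824,227.84 bytes
1 GiB = 1,073,741,824 bytes
18,644,824,227.84 / 1,073,741,824 = 17.36 GiB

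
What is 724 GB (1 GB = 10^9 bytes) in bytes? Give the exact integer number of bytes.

724,000,000,000 bytes

724 × 1,000,000,000 = 724,000,000,000 bytes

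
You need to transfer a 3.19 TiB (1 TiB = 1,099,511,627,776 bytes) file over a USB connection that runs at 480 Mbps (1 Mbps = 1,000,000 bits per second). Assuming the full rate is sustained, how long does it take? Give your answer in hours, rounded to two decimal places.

16.24 hours

3.19 TiB = 3,507,442,092,605.44 bytes = 28,059,536,740,843.52 bits
480 Mbps = 480,000,000 bits/s
time = 28,059,536,740,843.52 / 480,000,000 = 58,457.3682 s
58,457.3682 s / 3600 = 16.24 hours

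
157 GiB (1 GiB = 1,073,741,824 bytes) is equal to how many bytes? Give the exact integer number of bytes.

157 × 1,073,741,824 = 168,577,466,368 bytes  (1 GiB = 2^30 bytes)

168,577,466,368 bytes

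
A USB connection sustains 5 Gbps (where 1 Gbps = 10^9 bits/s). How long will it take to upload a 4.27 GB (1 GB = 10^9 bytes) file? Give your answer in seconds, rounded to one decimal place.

4.27 GB = 4,270,000,000 bytes = 34,160,000,000 bits
5 Gbps = 5,000,000,000 bits/s
time = 34,160,000,000 / 5,000,000,000 = 6.8 s

6.8 seconds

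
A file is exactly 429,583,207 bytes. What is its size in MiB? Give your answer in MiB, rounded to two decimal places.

429,583,207 bytes given.
1 MiB = 1,048,576 bytes
429,583,207 / 1,048,576 = 409.68 MiB

409.68 MiB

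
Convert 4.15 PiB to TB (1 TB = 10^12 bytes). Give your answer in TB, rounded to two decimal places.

4.15 PiB = 4.15 × 2^50 bytes = 4,672,484,613,396,889.6 bytes
1 TB = 10^12 bytes = 1,000,000,000,000 bytes
4,672,484,613,396,889.6 / 1,000,000,000,000 = 4,672.48 TB

4,672.48 TB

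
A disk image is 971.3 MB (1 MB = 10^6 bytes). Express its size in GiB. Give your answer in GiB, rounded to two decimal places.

971.3 MB × 1,000,000 bytes/MB = 971,300,000 bytes
1 GiB = 2^30 bytes = 1,073,741,824 bytes
971,300,000 / 1,073,741,824 = 0.90 GiB

0.90 GiB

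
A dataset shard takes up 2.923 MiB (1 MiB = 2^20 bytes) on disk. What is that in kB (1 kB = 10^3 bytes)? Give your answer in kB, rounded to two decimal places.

2.923 MiB = 2.923 × 2^20 bytes = 3,064,987.648 bytes
1 kB = 10^3 bytes = 1,000 bytes
3,064,987.648 / 1,000 = 3,064.99 kB

3,064.99 kB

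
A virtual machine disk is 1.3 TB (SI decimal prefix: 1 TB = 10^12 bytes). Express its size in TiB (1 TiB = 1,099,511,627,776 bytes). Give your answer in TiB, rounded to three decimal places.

1.3 TB = 1.3 × 10^12 bytes = 1,300,000,000,000 bytes
1 TiB = 2^40 bytes = 1,099,511,627,776 bytes
1,300,000,000,000 / 1,099,511,627,776 = 1.182 TiB

1.182 TiB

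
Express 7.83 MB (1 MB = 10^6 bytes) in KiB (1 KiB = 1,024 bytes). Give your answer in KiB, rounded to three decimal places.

7.83 MB = 7.83 × 10^6 bytes = 7,830,000 bytes
1 KiB = 2^10 bytes = 1,024 bytes
7,830,000 / 1,024 = 7,646.484 KiB

7,646.484 KiB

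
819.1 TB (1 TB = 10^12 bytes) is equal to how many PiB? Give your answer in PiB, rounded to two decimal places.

0.73 PiB

819.1 TB = 819.1 × 10^12 bytes = 819,100,000,000,000 bytes
1 PiB = 1,125,899,906,842,624 bytes
819,100,000,000,000 / 1,125,899,906,842,624 = 0.73 PiB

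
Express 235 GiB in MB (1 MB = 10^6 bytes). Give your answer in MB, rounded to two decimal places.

235 GiB × 1,073,741,824 bytes/GiB = 252,329,328,640 bytes
1 MB = 1,000,000 bytes
252,329,328,640 / 1,000,000 = 252,329.33 MB

252,329.33 MB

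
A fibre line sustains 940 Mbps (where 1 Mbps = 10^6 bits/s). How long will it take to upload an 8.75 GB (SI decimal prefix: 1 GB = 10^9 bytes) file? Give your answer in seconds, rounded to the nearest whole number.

74 seconds

8.75 GB = 8,750,000,000 bytes = 70,000,000,000 bits
940 Mbps = 940,000,000 bits/s
time = 70,000,000,000 / 940,000,000 = 74 s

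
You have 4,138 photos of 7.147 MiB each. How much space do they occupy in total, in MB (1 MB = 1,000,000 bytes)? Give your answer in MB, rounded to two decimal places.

31,010.89 MB

Total = 4,138 × 7.147 MiB = 29574.286 MiB
= 29574.286 × 1,048,576 bytes = 31,010,886,516.736 bytes
1 MB = 1,000,000 bytes
31,010,886,516.736 / 1,000,000 = 31,010.89 MB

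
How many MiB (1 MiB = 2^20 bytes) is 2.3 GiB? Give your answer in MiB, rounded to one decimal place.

2,355.2 MiB

2.3 GiB = 2.3 × 2^30 bytes = 2,469,606,195.2 bytes
1 MiB = 2^20 bytes = 1,048,576 bytes
2,469,606,195.2 / 1,048,576 = 2,355.2 MiB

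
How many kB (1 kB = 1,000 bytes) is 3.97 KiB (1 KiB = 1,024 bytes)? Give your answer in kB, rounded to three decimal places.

3.97 KiB = 3.97 × 2^10 bytes = 4,065.28 bytes
1 kB = 10^3 bytes = 1,000 bytes
4,065.28 / 1,000 = 4.065 kB

4.065 kB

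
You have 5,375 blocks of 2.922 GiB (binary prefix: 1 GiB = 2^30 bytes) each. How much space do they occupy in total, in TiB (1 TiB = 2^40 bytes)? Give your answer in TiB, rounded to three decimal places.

Total = 5,375 × 2.922 GiB = 15705.75 GiB
= 15705.75 × 1,073,741,824 bytes = 16,863,920,652,288 bytes
1 TiB = 1,099,511,627,776 bytes
16,863,920,652,288 / 1,099,511,627,776 = 15.338 TiB

15.338 TiB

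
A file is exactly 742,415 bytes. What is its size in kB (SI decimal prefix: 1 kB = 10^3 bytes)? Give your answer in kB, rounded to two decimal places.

742,415 bytes given.
1 kB = 10^3 bytes = 1,000 bytes
742,415 / 1,000 = 742.42 kB

742.42 kB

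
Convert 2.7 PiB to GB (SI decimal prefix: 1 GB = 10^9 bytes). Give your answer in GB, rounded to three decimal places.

3,039,929.748 GB

2.7 PiB = 2.7 × 2^50 bytes = 3,039,929,748,475,084.8 bytes
1 GB = 10^9 bytes = 1,000,000,000 bytes
3,039,929,748,475,084.8 / 1,000,000,000 = 3,039,929.748 GB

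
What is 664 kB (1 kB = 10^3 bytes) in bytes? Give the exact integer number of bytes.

664 × 1,000 = 664,000 bytes  (1 kB = 10^3 bytes)

664,000 bytes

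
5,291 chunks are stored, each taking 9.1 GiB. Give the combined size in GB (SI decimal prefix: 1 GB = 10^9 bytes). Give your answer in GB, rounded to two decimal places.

51,698.63 GB

Total = 5,291 × 9.1 GiB = 48148.1 GiB
= 48148.1 × 1,073,741,824 bytes = 51,698,628,716,134.4 bytes
1 GB = 1,000,000,000 bytes
51,698,628,716,134.4 / 1,000,000,000 = 51,698.63 GB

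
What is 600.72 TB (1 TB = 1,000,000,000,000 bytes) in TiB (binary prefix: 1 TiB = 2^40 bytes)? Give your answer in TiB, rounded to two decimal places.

600.72 TB × 1,000,000,000,000 bytes/TB = 600,720,000,000,000 bytes
1 TiB = 1,099,511,627,776 bytes
600,720,000,000,000 / 1,099,511,627,776 = 546.35 TiB

546.35 TiB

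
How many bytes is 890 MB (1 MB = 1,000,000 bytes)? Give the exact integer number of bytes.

890 × 1,000,000 = 890,000,000 bytes

890,000,000 bytes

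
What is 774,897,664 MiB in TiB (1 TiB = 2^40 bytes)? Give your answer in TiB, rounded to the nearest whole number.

739 TiB

774,897,664 MiB = 774,897,664 × 2^20 bytes = 812,539,092,926,464 bytes
1 TiB = 1,099,511,627,776 bytes
812,539,092,926,464 / 1,099,511,627,776 = 739 TiB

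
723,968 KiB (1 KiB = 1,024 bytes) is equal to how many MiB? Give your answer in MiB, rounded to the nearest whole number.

707 MiB

723,968 KiB × 1,024 bytes/KiB = 741,343,232 bytes
1 MiB = 2^20 bytes = 1,048,576 bytes
741,343,232 / 1,048,576 = 707 MiB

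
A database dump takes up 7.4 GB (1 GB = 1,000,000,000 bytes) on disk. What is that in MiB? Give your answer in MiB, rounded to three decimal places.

7,057.190 MiB

7.4 GB = 7.4 × 10^9 bytes = 7,400,000,000 bytes
1 MiB = 2^20 bytes = 1,048,576 bytes
7,400,000,000 / 1,048,576 = 7,057.190 MiB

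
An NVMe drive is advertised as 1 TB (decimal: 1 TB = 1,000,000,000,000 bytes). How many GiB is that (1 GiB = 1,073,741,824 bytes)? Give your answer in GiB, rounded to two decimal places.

1 TB = 1 × 10^12 bytes = 1,000,000,000,000 bytes
1 GiB = 2^30 bytes = 1,073,741,824 bytes
1,000,000,000,000 / 1,073,741,824 = 931.32 GiB

931.32 GiB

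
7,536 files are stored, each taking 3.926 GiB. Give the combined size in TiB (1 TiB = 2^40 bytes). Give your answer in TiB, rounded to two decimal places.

Total = 7,536 × 3.926 GiB = 29586.336 GiB
= 29586.336 × 1,073,741,824 bytes = 31,768,086,382,116.864 bytes
1 TiB = 1,099,511,627,776 bytes
31,768,086,382,116.864 / 1,099,511,627,776 = 28.89 TiB

28.89 TiB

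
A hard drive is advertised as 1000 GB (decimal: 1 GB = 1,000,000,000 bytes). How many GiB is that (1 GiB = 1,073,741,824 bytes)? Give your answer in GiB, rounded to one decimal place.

1000 GB = 1000 × 10^9 bytes = 1,000,000,000,000 bytes
1 GiB = 2^30 bytes = 1,073,741,824 bytes
1,000,000,000,000 / 1,073,741,824 = 931.3 GiB

931.3 GiB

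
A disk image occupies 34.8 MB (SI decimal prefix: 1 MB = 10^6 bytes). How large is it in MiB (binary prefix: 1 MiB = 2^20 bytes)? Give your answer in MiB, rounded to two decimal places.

34.8 MB = 34.8 × 10^6 bytes = 34,800,000 bytes
1 MiB = 1,048,576 bytes
34,800,000 / 1,048,576 = 33.19 MiB

33.19 MiB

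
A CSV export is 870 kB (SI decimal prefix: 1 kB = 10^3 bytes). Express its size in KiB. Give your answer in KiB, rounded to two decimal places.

870 kB = 870 × 10^3 bytes = 870,000 bytes
1 KiB = 1,024 bytes
870,000 / 1,024 = 849.61 KiB

849.61 KiB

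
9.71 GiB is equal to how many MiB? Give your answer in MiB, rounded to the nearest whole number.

9,943 MiB

9.71 GiB = 9.71 × 2^30 bytes = 10,426,033,111.04 bytes
1 MiB = 2^20 bytes = 1,048,576 bytes
10,426,033,111.04 / 1,048,576 = 9,943 MiB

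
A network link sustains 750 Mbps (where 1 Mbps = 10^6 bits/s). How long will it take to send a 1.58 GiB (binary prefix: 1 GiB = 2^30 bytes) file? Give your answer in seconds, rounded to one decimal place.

1.58 GiB = 1,696,512,081.92 bytes = 13,572,096,655.36 bits
750 Mbps = 750,000,000 bits/s
time = 13,572,096,655.36 / 750,000,000 = 18.1 s

18.1 seconds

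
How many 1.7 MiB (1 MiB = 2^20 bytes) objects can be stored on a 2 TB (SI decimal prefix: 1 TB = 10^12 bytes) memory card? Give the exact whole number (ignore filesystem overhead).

Capacity: 2 TB = 2,000,000,000,000 bytes
Per item: 1.7 MiB = 1,782,579.2 bytes
⌊2,000,000,000,000 / 1,782,579.2⌋ = 1,121,969

1,121,969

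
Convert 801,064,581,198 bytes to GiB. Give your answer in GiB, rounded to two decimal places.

801,064,581,198 bytes given.
1 GiB = 1,073,741,824 bytes
801,064,581,198 / 1,073,741,824 = 746.05 GiB

746.05 GiB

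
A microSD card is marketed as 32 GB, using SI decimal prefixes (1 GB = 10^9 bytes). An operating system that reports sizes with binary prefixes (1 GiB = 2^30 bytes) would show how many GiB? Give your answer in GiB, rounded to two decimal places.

32 GB = 32 × 10^9 bytes = 32,000,000,000 bytes
1 GiB = 1,073,741,824 bytes
32,000,000,000 / 1,073,741,824 = 29.80 GiB

29.80 GiB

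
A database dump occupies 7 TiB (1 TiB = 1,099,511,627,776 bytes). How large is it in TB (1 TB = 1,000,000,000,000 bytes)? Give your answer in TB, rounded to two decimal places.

7 TiB × 1,099,511,627,776 bytes/TiB = 7,696,581,394,432 bytes
1 TB = 1,000,000,000,000 bytes
7,696,581,394,432 / 1,000,000,000,000 = 7.70 TB

7.70 TB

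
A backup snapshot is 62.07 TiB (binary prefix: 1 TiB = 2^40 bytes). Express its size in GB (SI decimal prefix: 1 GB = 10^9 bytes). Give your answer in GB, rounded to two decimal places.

68,246.69 GB

62.07 TiB = 62.07 × 2^40 bytes = 68,246,686,736,056.32 bytes
1 GB = 10^9 bytes = 1,000,000,000 bytes
68,246,686,736,056.32 / 1,000,000,000 = 68,246.69 GB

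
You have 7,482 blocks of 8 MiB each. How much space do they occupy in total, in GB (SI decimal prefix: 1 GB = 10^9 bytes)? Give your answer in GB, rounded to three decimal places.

Total = 7,482 × 8 MiB = 59,856 MiB
= 59,856 × 1,048,576 bytes = 62,763,565,056 bytes
1 GB = 1,000,000,000 bytes
62,763,565,056 / 1,000,000,000 = 62.764 GB

62.764 GB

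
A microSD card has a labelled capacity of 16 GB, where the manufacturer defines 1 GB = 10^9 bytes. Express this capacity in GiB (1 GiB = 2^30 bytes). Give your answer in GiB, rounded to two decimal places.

16 GB = 16 × 10^9 bytes = 16,000,000,000 bytes
1 GiB = 1,073,741,824 bytes
16,000,000,000 / 1,073,741,824 = 14.90 GiB

14.90 GiB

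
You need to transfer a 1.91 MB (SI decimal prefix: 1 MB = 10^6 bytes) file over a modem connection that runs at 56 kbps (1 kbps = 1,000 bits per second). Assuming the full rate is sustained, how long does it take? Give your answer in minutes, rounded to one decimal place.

4.5 minutes

1.91 MB = 1,910,000 bytes = 15,280,000 bits
56 kbps = 56,000 bits/s
time = 15,280,000 / 56,000 = 272.86 s
272.86 s / 60 = 4.5 minutes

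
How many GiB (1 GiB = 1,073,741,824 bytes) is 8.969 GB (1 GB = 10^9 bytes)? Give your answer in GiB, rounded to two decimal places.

8.969 GB = 8.969 × 10^9 bytes = 8,969,000,000 bytes
1 GiB = 1,073,741,824 bytes
8,969,000,000 / 1,073,741,824 = 8.35 GiB

8.35 GiB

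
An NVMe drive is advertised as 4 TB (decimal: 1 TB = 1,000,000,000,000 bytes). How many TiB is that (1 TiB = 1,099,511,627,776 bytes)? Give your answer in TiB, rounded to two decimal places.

4 TB × 1,000,000,000,000 bytes/TB = 4,000,000,000,000 bytes
1 TiB = 2^40 bytes = 1,099,511,627,776 bytes
4,000,000,000,000 / 1,099,511,627,776 = 3.64 TiB

3.64 TiB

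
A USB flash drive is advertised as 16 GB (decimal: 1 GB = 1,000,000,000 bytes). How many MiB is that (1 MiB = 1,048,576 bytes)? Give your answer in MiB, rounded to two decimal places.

15,258.79 MiB

16 GB × 1,000,000,000 bytes/GB = 16,000,000,000 bytes
1 MiB = 1,048,576 bytes
16,000,000,000 / 1,048,576 = 15,258.79 MiB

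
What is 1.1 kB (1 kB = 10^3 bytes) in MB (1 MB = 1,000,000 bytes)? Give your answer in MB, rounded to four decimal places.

1.1 kB × 1,000 bytes/kB = 1,100 bytes
1 MB = 10^6 bytes = 1,000,000 bytes
1,100 / 1,000,000 = 0.0011 MB

0.0011 MB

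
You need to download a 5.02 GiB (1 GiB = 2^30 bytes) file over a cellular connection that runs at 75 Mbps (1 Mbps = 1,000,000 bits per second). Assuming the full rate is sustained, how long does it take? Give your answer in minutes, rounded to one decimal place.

9.6 minutes

5.02 GiB = 5,390,183,956.48 bytes = 43,121,471,651.84 bits
75 Mbps = 75,000,000 bits/s
time = 43,121,471,651.84 / 75,000,000 = 574.95 s
574.95 s / 60 = 9.6 minutes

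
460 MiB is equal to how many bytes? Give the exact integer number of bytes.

460 × 1,048,576 = 482,344,960 bytes  (1 MiB = 2^20 bytes)

482,344,960 bytes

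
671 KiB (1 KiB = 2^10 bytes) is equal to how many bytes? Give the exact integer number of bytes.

671 × 1,024 = 687,104 bytes

687,104 bytes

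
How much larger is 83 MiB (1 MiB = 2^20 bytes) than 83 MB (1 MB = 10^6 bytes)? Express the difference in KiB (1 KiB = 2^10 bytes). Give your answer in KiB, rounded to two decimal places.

83 MiB = 83 × 1,048,576 = 87,031,808 bytes
83 MB = 83 × 1,000,000 = 83,000,000 bytes
difference = 4,031,808 bytes
4,031,808 / 1,024 = 3,937.31 KiB

3,937.31 KiB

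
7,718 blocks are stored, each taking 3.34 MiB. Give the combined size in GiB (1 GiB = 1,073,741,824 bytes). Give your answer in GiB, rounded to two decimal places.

25.17 GiB

Total = 7,718 × 3.34 MiB = 25778.12 MiB
= 25778.12 × 1,048,576 bytes = 27,030,317,957.12 bytes
1 GiB = 1,073,741,824 bytes
27,030,317,957.12 / 1,073,741,824 = 25.17 GiB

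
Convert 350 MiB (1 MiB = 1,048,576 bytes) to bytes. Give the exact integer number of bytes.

350 × 1,048,576 = 367,001,600 bytes

367,001,600 bytes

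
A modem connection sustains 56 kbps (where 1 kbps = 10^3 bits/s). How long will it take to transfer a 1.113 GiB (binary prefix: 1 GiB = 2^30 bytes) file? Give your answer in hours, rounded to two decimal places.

1.113 GiB = 1,195,074,650.112 bytes = 9,560,597,200.896 bits
56 kbps = 56,000 bits/s
time = 9,560,597,200.896 / 56,000 = 170,724.9500 s
170,724.9500 s / 3600 = 47.42 hours

47.42 hours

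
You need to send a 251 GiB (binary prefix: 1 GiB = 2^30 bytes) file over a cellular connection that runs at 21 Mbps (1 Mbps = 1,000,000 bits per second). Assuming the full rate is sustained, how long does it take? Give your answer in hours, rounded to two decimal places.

28.52 hours

251 GiB = 269,509,197,824 bytes = 2,156,073,582,592 bits
21 Mbps = 21,000,000 bits/s
time = 2,156,073,582,592 / 21,000,000 = 102,670.1706 s
102,670.1706 s / 3600 = 28.52 hours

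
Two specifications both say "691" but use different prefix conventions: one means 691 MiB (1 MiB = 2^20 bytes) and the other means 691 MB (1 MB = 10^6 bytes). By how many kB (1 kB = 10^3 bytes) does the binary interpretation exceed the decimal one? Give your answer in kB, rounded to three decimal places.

33,566.016 kB

691 MiB = 691 × 1,048,576 = 724,566,016 bytes
691 MB = 691 × 1,000,000 = 691,000,000 bytes
difference = 33,566,016 bytes
33,566,016 / 1,000 = 33,566.016 kB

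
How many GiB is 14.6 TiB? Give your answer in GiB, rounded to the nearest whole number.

14,950 GiB

14.6 TiB × 1,099,511,627,776 bytes/TiB = 16,052,869,765,529.6 bytes
1 GiB = 1,073,741,824 bytes
16,052,869,765,529.6 / 1,073,741,824 = 14,950 GiB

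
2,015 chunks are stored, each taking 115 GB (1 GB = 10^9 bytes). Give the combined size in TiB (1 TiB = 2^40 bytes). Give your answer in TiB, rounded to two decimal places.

Total = 2,015 × 115 GB = 231,725 GB
= 231,725 × 1,000,000,000 bytes = 231,725,000,000,000 bytes
1 TiB = 1,099,511,627,776 bytes
231,725,000,000,000 / 1,099,511,627,776 = 210.75 TiB

210.75 TiB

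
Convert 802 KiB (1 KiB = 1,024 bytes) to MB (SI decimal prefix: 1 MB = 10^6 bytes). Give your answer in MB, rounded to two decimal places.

802 KiB = 802 × 2^10 bytes = 821,248 bytes
1 MB = 10^6 bytes = 1,000,000 bytes
821,248 / 1,000,000 = 0.82 MB

0.82 MB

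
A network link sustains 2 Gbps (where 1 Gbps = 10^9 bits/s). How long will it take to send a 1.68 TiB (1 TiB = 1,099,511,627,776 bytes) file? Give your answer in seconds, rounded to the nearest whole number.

7,389 seconds

1.68 TiB = 1,847,179,534,663.68 bytes = 14,777,436,277,309.44 bits
2 Gbps = 2,000,000,000 bits/s
time = 14,777,436,277,309.44 / 2,000,000,000 = 7,389 s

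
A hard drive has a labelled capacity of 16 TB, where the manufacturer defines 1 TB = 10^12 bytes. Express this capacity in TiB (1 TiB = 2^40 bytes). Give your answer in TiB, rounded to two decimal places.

16 TB = 16 × 10^12 bytes = 16,000,000,000,000 bytes
1 TiB = 2^40 bytes = 1,099,511,627,776 bytes
16,000,000,000,000 / 1,099,511,627,776 = 14.55 TiB

14.55 TiB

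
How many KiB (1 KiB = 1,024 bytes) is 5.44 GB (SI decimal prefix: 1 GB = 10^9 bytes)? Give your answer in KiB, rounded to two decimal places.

5.44 GB = 5.44 × 10^9 bytes = 5,440,000,000 bytes
1 KiB = 2^10 bytes = 1,024 bytes
5,440,000,000 / 1,024 = 5,312,500.00 KiB

5,312,500.00 KiB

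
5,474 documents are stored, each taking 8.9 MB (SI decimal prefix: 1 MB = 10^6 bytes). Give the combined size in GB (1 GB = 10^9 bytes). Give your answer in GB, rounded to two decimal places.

48.72 GB

Total = 5,474 × 8.9 MB = 48718.6 MB
= 48718.6 × 1,000,000 bytes = 48,718,600,000 bytes
1 GB = 1,000,000,000 bytes
48,718,600,000 / 1,000,000,000 = 48.72 GB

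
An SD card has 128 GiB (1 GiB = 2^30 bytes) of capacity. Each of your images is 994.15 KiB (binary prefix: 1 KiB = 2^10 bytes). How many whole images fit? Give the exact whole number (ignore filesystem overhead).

Capacity: 128 GiB = 137,438,953,472 bytes
Per item: 994.15 KiB = 1,018,009.6 bytes
⌊137,438,953,472 / 1,018,009.6⌋ = 135,007

135,007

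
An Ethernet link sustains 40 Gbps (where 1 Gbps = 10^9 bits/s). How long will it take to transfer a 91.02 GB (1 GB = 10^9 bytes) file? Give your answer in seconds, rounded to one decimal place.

91.02 GB = 91,020,000,000 bytes = 728,160,000,000 bits
40 Gbps = 40,000,000,000 bits/s
time = 728,160,000,000 / 40,000,000,000 = 18.2 s

18.2 seconds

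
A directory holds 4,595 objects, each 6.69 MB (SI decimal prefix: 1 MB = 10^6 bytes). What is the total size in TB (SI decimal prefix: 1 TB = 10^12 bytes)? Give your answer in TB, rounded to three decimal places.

Total = 4,595 × 6.69 MB = 30740.55 MB
= 30740.55 × 1,000,000 bytes = 30,740,550,000 bytes
1 TB = 1,000,000,000,000 bytes
30,740,550,000 / 1,000,000,000,000 = 0.031 TB

0.031 TB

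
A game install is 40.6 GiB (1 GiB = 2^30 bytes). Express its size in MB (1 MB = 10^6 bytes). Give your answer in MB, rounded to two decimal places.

43,593.92 MB

40.6 GiB = 40.6 × 2^30 bytes = 43,593,918,054.4 bytes
1 MB = 10^6 bytes = 1,000,000 bytes
43,593,918,054.4 / 1,000,000 = 43,593.92 MB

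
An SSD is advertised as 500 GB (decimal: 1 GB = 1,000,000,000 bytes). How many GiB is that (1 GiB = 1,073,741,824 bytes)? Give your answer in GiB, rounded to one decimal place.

500 GB × 1,000,000,000 bytes/GB = 500,000,000,000 bytes
1 GiB = 1,073,741,824 bytes
500,000,000,000 / 1,073,741,824 = 465.7 GiB

465.7 GiB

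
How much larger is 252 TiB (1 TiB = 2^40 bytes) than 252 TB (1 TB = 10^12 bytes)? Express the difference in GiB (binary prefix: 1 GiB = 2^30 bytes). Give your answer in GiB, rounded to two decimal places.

23,354.71 GiB

252 TiB = 252 × 1,099,511,627,776 = 277,076,930,199,552 bytes
252 TB = 252 × 1,000,000,000,000 = 252,000,000,000,000 bytes
difference = 25,076,930,199,552 bytes
25,076,930,199,552 / 1,073,741,824 = 23,354.71 GiB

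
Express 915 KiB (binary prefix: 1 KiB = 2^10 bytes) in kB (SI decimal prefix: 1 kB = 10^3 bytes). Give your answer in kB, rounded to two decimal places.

936.96 kB

915 KiB × 1,024 bytes/KiB = 936,960 bytes
1 kB = 1,000 bytes
936,960 / 1,000 = 936.96 kB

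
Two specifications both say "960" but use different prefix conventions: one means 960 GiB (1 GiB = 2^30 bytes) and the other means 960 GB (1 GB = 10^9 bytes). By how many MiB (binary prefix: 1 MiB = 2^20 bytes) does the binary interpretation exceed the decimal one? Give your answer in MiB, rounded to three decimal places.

67,512.656 MiB

960 GiB = 960 × 1,073,741,824 = 1,030,792,151,040 bytes
960 GB = 960 × 1,000,000,000 = 960,000,000,000 bytes
difference = 70,792,151,040 bytes
70,792,151,040 / 1,048,576 = 67,512.656 MiB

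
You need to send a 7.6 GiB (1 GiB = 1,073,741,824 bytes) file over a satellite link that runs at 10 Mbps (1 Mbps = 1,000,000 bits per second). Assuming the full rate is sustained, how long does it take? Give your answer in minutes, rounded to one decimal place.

108.8 minutes

7.6 GiB = 8,160,437,862.4 bytes = 65,283,502,899.2 bits
10 Mbps = 10,000,000 bits/s
time = 65,283,502,899.2 / 10,000,000 = 6,528.35 s
6,528.35 s / 60 = 108.8 minutes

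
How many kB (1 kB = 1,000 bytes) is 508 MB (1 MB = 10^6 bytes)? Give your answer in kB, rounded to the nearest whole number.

508,000 kB

508 MB × 1,000,000 bytes/MB = 508,000,000 bytes
1 kB = 10^3 bytes = 1,000 bytes
508,000,000 / 1,000 = 508,000 kB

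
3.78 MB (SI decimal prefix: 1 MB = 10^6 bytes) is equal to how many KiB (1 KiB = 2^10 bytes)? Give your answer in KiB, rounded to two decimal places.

3.78 MB = 3.78 × 10^6 bytes = 3,780,000 bytes
1 KiB = 2^10 bytes = 1,024 bytes
3,780,000 / 1,024 = 3,691.41 KiB

3,691.41 KiB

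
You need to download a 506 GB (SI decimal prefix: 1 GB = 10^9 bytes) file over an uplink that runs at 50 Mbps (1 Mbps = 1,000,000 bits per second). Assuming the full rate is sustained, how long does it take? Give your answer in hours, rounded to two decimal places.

22.49 hours

506 GB = 506,000,000,000 bytes = 4,048,000,000,000 bits
50 Mbps = 50,000,000 bits/s
time = 4,048,000,000,000 / 50,000,000 = 80,960.0000 s
80,960.0000 s / 3600 = 22.49 hours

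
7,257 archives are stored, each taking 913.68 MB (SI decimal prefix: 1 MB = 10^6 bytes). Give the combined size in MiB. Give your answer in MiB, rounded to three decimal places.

Total = 7,257 × 913.68 MB = 6630575.76 MB
= 6630575.76 × 1,000,000 bytes = 6,630,575,760,000 bytes
1 MiB = 1,048,576 bytes
6,630,575,760,000 / 1,048,576 = 6,323,409.805 MiB

6,323,409.805 MiB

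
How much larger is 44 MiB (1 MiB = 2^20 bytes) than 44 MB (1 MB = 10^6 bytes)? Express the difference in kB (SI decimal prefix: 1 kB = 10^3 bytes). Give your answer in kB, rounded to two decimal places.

2,137.34 kB

44 MiB = 44 × 1,048,576 = 46,137,344 bytes
44 MB = 44 × 1,000,000 = 44,000,000 bytes
difference = 2,137,344 bytes
2,137,344 / 1,000 = 2,137.34 kB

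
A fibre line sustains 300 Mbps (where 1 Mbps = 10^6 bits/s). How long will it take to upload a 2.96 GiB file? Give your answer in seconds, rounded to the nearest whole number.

85 seconds

2.96 GiB = 3,178,275,799.04 bytes = 25,426,206,392.32 bits
300 Mbps = 300,000,000 bits/s
time = 25,426,206,392.32 / 300,000,000 = 85 s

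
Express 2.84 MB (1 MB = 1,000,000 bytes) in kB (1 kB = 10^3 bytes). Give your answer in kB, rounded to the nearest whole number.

2,840 kB

2.84 MB = 2.84 × 10^6 bytes = 2,840,000 bytes
1 kB = 10^3 bytes = 1,000 bytes
2,840,000 / 1,000 = 2,840 kB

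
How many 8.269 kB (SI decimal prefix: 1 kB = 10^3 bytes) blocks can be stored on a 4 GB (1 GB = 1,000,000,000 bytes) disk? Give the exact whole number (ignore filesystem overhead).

483,734

Capacity: 4 GB = 4,000,000,000 bytes
Per item: 8.269 kB = 8,269 bytes
⌊4,000,000,000 / 8,269⌋ = 483,734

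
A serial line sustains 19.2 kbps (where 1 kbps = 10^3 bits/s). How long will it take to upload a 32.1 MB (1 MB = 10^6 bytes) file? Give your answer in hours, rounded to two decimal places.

32.1 MB = 32,100,000 bytes = 256,800,000 bits
19.2 kbps = 19,200 bits/s
time = 256,800,000 / 19,200 = 13,375.0000 s
13,375.0000 s / 3600 = 3.72 hours

3.72 hours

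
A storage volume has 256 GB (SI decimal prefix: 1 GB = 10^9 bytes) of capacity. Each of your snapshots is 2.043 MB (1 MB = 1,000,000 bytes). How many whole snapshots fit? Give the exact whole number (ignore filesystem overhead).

Capacity: 256 GB = 256,000,000,000 bytes
Per item: 2.043 MB = 2,043,000 bytes
⌊256,000,000,000 / 2,043,000⌋ = 125,305

125,305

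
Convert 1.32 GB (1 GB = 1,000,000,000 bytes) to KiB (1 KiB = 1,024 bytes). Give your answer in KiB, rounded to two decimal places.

1,289,062.50 KiB

1.32 GB × 1,000,000,000 bytes/GB = 1,320,000,000 bytes
1 KiB = 1,024 bytes
1,320,000,000 / 1,024 = 1,289,062.50 KiB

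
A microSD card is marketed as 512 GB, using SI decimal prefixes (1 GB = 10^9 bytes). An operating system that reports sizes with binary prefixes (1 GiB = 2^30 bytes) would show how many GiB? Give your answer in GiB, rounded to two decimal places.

476.84 GiB

512 GB × 1,000,000,000 bytes/GB = 512,000,000,000 bytes
1 GiB = 1,073,741,824 bytes
512,000,000,000 / 1,073,741,824 = 476.84 GiB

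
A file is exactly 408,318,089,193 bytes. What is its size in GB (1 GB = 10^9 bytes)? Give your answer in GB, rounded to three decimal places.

408.318 GB

408,318,089,193 bytes given.
1 GB = 10^9 bytes = 1,000,000,000 bytes
408,318,089,193 / 1,000,000,000 = 408.318 GB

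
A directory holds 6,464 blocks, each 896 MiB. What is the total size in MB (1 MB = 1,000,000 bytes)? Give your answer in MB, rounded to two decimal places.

6,073,083.76 MB

Total = 6,464 × 896 MiB = 5,791,744 MiB
= 5,791,744 × 1,048,576 bytes = 6,073,083,756,544 bytes
1 MB = 1,000,000 bytes
6,073,083,756,544 / 1,000,000 = 6,073,083.76 MB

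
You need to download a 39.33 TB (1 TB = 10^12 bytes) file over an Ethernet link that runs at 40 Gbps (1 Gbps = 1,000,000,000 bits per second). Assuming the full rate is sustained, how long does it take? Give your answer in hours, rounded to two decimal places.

2.19 hours

39.33 TB = 39,330,000,000,000 bytes = 314,640,000,000,000 bits
40 Gbps = 40,000,000,000 bits/s
time = 314,640,000,000,000 / 40,000,000,000 = 7,866.0000 s
7,866.0000 s / 3600 = 2.19 hours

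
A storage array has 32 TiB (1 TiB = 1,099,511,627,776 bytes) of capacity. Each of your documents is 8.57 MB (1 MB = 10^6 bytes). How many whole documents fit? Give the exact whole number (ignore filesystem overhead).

4,105,527

Capacity: 32 TiB = 35,184,372,088,832 bytes
Per item: 8.57 MB = 8,570,000 bytes
⌊35,184,372,088,832 / 8,570,000⌋ = 4,105,527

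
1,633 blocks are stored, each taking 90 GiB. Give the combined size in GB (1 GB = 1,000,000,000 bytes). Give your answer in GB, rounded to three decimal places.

Total = 1,633 × 90 GiB = 146,970 GiB
= 146,970 × 1,073,741,824 bytes = 157,807,835,873,280 bytes
1 GB = 1,000,000,000 bytes
157,807,835,873,280 / 1,000,000,000 = 157,807.836 GB

157,807.836 GB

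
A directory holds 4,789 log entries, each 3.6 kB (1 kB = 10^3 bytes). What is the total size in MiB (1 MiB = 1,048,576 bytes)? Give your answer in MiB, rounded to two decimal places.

Total = 4,789 × 3.6 kB = 17240.4 kB
= 17240.4 × 1,000 bytes = 17,240,400 bytes
1 MiB = 1,048,576 bytes
17,240,400 / 1,048,576 = 16.44 MiB

16.44 MiB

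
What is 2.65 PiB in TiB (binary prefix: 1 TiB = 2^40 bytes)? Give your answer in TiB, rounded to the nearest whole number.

2.65 PiB = 2.65 × 2^50 bytes = 2,983,634,753,132,953.6 bytes
1 TiB = 2^40 bytes = 1,099,511,627,776 bytes
2,983,634,753,132,953.6 / 1,099,511,627,776 = 2,714 TiB

2,714 TiB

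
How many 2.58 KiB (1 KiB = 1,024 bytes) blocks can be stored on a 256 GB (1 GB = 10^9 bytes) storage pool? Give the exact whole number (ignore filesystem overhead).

Capacity: 256 GB = 256,000,000,000 bytes
Per item: 2.58 KiB = 2,641.92 bytes
⌊256,000,000,000 / 2,641.92⌋ = 96,899,224

96,899,224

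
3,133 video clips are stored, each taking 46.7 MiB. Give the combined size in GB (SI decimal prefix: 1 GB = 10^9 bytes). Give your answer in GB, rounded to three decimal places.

Total = 3,133 × 46.7 MiB = 146311.1 MiB
= 146311.1 × 1,048,576 bytes = 153,418,307,993.6 bytes
1 GB = 1,000,000,000 bytes
153,418,307,993.6 / 1,000,000,000 = 153.418 GB

153.418 GB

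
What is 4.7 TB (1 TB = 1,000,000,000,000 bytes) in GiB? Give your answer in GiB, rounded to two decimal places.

4,377.22 GiB

4.7 TB = 4.7 × 10^12 bytes = 4,700,000,000,000 bytes
1 GiB = 2^30 bytes = 1,073,741,824 bytes
4,700,000,000,000 / 1,073,741,824 = 4,377.22 GiB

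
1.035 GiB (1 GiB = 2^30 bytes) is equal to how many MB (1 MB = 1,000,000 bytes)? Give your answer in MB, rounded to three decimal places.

1.035 GiB × 1,073,741,824 bytes/GiB = 1,111,322,787.84 bytes
1 MB = 1,000,000 bytes
1,111,322,787.84 / 1,000,000 = 1,111.323 MB

1,111.323 MB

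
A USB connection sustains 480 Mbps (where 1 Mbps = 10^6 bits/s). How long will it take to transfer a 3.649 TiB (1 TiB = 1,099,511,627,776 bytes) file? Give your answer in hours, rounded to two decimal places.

18.57 hours

3.649 TiB = 4,012,117,929,754.624 bytes = 32,096,943,438,036.992 bits
480 Mbps = 480,000,000 bits/s
time = 32,096,943,438,036.992 / 480,000,000 = 66,868.6322 s
66,868.6322 s / 3600 = 18.57 hours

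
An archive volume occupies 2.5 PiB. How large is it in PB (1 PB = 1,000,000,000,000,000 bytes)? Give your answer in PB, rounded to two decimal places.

2.81 PB

2.5 PiB × 1,125,899,906,842,624 bytes/PiB = 2,814,749,767,106,560 bytes
1 PB = 10^15 bytes = 1,000,000,000,000,000 bytes
2,814,749,767,106,560 / 1,000,000,000,000,000 = 2.81 PB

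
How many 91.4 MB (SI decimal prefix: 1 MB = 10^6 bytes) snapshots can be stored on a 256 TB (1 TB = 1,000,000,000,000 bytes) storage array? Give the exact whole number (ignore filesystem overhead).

2,800,875

Capacity: 256 TB = 256,000,000,000,000 bytes
Per item: 91.4 MB = 91,400,000 bytes
⌊256,000,000,000,000 / 91,400,000⌋ = 2,800,875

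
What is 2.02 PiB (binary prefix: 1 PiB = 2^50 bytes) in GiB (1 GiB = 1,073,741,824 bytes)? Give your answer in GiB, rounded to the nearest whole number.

2.02 PiB = 2.02 × 2^50 bytes = 2,274,317,811,822,100.48 bytes
1 GiB = 1,073,741,824 bytes
2,274,317,811,822,100.48 / 1,073,741,824 = 2,118,124 GiB

2,118,124 GiB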